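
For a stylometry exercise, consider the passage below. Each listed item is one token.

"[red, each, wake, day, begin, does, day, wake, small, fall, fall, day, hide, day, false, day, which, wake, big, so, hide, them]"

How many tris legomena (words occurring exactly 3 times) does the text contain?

Frequencies: day:5, wake:3, fall:2, hide:2, red:1, each:1, begin:1, does:1, small:1, false:1, which:1, big:1, so:1, them:1
Words with frequency 3: wake

1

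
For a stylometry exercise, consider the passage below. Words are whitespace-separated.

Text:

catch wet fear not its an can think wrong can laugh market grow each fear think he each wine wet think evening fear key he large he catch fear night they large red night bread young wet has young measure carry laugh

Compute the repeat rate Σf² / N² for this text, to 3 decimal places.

0.049

Frequencies: fear:4, wet:3, think:3, he:3, catch:2, can:2, laugh:2, each:2, large:2, night:2, young:2, not:1, its:1, an:1, wrong:1, market:1, grow:1, wine:1, evening:1, key:1, … (6 more, each freq 1)
Σf² = 86; N² = 1764
Repeat rate = 86 / 1764 = 0.049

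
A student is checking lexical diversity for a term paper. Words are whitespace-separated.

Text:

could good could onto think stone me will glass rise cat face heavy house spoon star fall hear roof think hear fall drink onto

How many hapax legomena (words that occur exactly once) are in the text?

14

Frequencies: could:2, onto:2, think:2, fall:2, hear:2, good:1, stone:1, me:1, will:1, glass:1, rise:1, cat:1, face:1, heavy:1, house:1, spoon:1, star:1, roof:1, drink:1
Hapax (freq=1): cat, drink, face, glass, good, heavy, house, me, rise, roof, spoon, star, stone, will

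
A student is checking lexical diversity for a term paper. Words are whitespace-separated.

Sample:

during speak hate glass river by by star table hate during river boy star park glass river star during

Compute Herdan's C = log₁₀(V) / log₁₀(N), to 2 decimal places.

0.78

N = 19, V = 10.
log₁₀(V) = 1.000000, log₁₀(N) = 1.278754
C = 1.000000 / 1.278754 = 0.78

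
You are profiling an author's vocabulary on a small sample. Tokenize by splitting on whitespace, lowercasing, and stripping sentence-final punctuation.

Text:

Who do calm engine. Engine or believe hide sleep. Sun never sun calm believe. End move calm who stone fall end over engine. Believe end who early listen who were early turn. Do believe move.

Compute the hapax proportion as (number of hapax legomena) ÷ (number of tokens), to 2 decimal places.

Frequencies: who:4, believe:4, calm:3, engine:3, end:3, do:2, sun:2, move:2, early:2, or:1, hide:1, sleep:1, never:1, stone:1, fall:1, over:1, listen:1, were:1, turn:1
Hapax count = 10; token count = 35.
Ratio = 10 / 35 = 0.29

0.29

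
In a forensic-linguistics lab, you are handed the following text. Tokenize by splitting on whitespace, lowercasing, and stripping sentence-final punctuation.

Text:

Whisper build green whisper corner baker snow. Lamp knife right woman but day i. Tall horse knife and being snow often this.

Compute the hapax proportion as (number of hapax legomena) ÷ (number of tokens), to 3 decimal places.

Frequencies: whisper:2, snow:2, knife:2, build:1, green:1, corner:1, baker:1, lamp:1, right:1, woman:1, but:1, day:1, i:1, tall:1, horse:1, and:1, being:1, often:1, this:1
Hapax count = 16; token count = 22.
Ratio = 16 / 22 = 0.727

0.727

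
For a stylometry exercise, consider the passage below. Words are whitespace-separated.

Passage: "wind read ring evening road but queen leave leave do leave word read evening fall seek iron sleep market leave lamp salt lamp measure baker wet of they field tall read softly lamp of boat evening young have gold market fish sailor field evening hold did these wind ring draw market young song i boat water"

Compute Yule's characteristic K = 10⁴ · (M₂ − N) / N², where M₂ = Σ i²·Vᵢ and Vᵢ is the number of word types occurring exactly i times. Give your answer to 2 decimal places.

172.19

Frequencies: evening:4, leave:4, read:3, market:3, lamp:3, wind:2, ring:2, of:2, field:2, boat:2, young:2, road:1, but:1, queen:1, do:1, word:1, fall:1, seek:1, iron:1, sleep:1, … (18 more, each freq 1)
N = 56. Frequency spectrum: V_1=27, V_2=6, V_3=3, V_4=2
M₂ = 1²·27 + 2²·6 + 3²·3 + 4²·2 = 110
K = 10000 × (110 − 56) / 56² = 172.19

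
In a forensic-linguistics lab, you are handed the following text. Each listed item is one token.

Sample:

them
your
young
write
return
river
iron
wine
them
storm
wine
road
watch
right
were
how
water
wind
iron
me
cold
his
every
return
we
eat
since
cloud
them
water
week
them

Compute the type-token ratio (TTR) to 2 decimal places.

0.78

N = 32 tokens, V = 25 types.
TTR = V / N = 25 / 32 = 0.78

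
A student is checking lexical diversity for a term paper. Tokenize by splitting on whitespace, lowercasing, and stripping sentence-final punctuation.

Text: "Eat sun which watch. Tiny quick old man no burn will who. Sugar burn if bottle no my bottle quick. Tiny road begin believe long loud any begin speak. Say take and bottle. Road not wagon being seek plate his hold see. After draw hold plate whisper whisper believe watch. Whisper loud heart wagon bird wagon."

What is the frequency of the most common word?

Frequencies: bottle:3, wagon:3, whisper:3, watch:2, tiny:2, quick:2, no:2, burn:2, road:2, begin:2, believe:2, loud:2, plate:2, hold:2, eat:1, sun:1, which:1, old:1, man:1, will:1, … (19 more, each freq 1)
Most common: 'bottle' with frequency 3.

3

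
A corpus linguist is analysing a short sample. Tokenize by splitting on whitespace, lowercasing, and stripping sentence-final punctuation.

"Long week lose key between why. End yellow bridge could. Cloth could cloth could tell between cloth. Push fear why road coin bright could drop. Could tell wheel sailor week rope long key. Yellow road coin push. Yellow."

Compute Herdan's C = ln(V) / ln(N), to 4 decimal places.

0.8370

N = 38, V = 21.
ln(V) = 3.044522, ln(N) = 3.637586
C = 3.044522 / 3.637586 = 0.8370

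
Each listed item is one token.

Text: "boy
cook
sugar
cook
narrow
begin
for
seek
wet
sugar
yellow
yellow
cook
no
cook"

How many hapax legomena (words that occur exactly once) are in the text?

Frequencies: cook:4, sugar:2, yellow:2, boy:1, narrow:1, begin:1, for:1, seek:1, wet:1, no:1
Hapax (freq=1): begin, boy, for, narrow, no, seek, wet

7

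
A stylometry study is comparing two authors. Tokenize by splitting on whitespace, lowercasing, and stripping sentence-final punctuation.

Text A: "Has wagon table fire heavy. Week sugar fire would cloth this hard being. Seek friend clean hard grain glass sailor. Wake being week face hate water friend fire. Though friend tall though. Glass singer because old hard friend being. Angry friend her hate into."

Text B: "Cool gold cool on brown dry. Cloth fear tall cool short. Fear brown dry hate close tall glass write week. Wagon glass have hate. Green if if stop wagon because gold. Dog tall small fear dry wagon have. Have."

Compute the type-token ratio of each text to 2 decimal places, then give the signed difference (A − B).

TTR(A) = 30/44 = 0.68
TTR(B) = 22/39 = 0.56
Difference = 0.68 − 0.56 = 0.12

0.12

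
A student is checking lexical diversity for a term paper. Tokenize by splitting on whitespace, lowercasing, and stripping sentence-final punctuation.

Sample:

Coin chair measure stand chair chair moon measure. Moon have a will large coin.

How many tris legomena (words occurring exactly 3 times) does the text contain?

1

Frequencies: chair:3, coin:2, measure:2, moon:2, stand:1, have:1, a:1, will:1, large:1
Words with frequency 3: chair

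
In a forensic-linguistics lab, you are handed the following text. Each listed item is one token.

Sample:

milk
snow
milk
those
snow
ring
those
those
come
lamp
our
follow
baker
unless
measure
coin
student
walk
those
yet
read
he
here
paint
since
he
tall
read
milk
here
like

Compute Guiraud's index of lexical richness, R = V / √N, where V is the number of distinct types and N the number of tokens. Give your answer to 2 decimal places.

3.95

N = 31, V = 22.
√N = 5.567764
R = 22 / 5.567764 = 3.95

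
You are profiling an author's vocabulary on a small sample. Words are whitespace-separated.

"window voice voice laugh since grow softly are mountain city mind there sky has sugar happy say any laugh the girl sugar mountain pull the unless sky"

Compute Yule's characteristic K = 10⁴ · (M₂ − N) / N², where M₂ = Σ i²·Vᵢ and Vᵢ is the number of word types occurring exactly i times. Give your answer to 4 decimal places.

Frequencies: voice:2, laugh:2, mountain:2, sky:2, sugar:2, the:2, window:1, since:1, grow:1, softly:1, are:1, city:1, mind:1, there:1, has:1, happy:1, say:1, any:1, girl:1, pull:1, … (1 more, each freq 1)
N = 27. Frequency spectrum: V_1=15, V_2=6
M₂ = 1²·15 + 2²·6 = 39
K = 10000 × (39 − 27) / 27² = 164.6091

164.6091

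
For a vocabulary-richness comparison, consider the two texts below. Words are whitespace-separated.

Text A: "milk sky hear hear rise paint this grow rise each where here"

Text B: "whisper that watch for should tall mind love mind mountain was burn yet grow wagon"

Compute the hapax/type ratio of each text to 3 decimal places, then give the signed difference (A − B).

-0.129

A: hapax=8, V=10, ratio=0.800
B: hapax=13, V=14, ratio=0.929
Difference = 0.800 − 0.929 = -0.129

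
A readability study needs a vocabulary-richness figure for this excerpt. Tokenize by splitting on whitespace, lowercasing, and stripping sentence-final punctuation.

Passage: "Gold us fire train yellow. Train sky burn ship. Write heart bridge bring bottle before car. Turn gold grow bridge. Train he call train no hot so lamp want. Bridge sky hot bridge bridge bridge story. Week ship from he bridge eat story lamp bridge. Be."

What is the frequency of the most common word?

8

Frequencies: bridge:8, train:4, gold:2, sky:2, ship:2, he:2, hot:2, lamp:2, story:2, us:1, fire:1, yellow:1, burn:1, write:1, heart:1, bring:1, bottle:1, before:1, car:1, turn:1, … (9 more, each freq 1)
Most common: 'bridge' with frequency 8.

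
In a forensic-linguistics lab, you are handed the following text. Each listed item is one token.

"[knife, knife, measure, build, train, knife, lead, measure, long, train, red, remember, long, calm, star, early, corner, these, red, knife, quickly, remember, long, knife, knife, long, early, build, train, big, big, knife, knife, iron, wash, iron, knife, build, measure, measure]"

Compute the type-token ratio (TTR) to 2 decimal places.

0.43

N = 40 tokens, V = 17 types.
TTR = V / N = 17 / 40 = 0.43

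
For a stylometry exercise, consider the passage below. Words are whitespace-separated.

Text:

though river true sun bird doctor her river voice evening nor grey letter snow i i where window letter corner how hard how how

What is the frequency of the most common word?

Frequencies: how:3, river:2, letter:2, i:2, though:1, true:1, sun:1, bird:1, doctor:1, her:1, voice:1, evening:1, nor:1, grey:1, snow:1, where:1, window:1, corner:1, hard:1
Most common: 'how' with frequency 3.

3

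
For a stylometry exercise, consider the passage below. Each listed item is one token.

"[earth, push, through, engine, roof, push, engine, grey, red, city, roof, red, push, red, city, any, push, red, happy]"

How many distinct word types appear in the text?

Distinct types: {any, city, earth, engine, grey, happy, push, red, roof, through}
V = 10

10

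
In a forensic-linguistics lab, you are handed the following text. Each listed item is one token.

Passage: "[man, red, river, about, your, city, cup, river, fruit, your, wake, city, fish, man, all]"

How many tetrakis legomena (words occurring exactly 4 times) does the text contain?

0

Frequencies: man:2, river:2, your:2, city:2, red:1, about:1, cup:1, fruit:1, wake:1, fish:1, all:1
Words with frequency 4: (none)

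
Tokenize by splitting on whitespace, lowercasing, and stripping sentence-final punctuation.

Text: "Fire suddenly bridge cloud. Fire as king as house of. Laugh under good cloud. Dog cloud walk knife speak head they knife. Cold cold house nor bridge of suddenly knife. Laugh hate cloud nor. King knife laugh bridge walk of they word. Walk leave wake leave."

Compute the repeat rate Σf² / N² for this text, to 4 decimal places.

Frequencies: cloud:4, knife:4, bridge:3, of:3, laugh:3, walk:3, fire:2, suddenly:2, as:2, king:2, house:2, they:2, cold:2, nor:2, leave:2, under:1, good:1, dog:1, speak:1, head:1, … (3 more, each freq 1)
Σf² = 112; N² = 2116
Repeat rate = 112 / 2116 = 0.0529

0.0529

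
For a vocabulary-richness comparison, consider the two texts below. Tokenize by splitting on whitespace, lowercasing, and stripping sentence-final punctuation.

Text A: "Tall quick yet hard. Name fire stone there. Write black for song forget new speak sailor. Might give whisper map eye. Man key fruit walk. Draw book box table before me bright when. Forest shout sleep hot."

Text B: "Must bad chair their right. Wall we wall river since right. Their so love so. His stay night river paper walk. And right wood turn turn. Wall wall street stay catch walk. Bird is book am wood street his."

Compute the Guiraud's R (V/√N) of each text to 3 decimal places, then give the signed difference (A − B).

2.080

A: V=37, N=37, R=6.083
B: V=25, N=39, R=4.003
Difference = 6.083 − 4.003 = 2.080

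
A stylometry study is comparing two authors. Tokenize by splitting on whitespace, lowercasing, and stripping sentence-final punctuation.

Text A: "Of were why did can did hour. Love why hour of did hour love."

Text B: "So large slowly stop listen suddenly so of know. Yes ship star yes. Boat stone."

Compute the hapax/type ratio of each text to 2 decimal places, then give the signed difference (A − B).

-0.56

A: hapax=2, V=7, ratio=0.29
B: hapax=11, V=13, ratio=0.85
Difference = 0.29 − 0.85 = -0.56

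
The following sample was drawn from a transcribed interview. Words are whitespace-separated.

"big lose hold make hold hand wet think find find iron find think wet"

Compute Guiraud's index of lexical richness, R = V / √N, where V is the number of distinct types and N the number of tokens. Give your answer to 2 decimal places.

2.41

N = 14, V = 9.
√N = 3.741657
R = 9 / 3.741657 = 2.41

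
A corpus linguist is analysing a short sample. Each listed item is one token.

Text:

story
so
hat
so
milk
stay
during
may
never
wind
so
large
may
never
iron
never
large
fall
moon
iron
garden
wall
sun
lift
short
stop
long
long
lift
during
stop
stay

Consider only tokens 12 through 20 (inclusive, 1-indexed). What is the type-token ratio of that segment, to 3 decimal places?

0.667

Segment tokens 12–20: large, may, never, iron, never, large, fall, moon, iron
Segment N = 9, segment V = 6.
TTR = 6 / 9 = 0.667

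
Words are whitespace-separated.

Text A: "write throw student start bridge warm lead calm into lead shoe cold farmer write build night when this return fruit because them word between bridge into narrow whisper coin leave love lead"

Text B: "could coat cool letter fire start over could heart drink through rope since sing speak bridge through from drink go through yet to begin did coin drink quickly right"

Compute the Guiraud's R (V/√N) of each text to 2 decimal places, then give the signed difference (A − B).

0.31

A: V=27, N=32, R=4.77
B: V=24, N=29, R=4.46
Difference = 4.77 − 4.46 = 0.31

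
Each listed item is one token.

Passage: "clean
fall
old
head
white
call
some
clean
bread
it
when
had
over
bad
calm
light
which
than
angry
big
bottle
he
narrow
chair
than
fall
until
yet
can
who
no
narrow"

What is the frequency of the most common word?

Frequencies: clean:2, fall:2, than:2, narrow:2, old:1, head:1, white:1, call:1, some:1, bread:1, it:1, when:1, had:1, over:1, bad:1, calm:1, light:1, which:1, angry:1, big:1, … (8 more, each freq 1)
Most common: 'clean' with frequency 2.

2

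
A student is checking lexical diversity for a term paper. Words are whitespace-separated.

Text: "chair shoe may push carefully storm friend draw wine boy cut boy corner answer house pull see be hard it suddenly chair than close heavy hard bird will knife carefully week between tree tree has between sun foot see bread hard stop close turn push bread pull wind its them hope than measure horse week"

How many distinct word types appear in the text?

41

Distinct types: {answer, be, between, bird, boy, bread, carefully, chair, close, corner, cut, draw, foot, friend, hard, has, heavy, hope, horse, house, it, its, knife, may, measure, pull, push, see, shoe, stop, storm, suddenly, sun, than, them, tree, turn, week, will, wind, wine}
V = 41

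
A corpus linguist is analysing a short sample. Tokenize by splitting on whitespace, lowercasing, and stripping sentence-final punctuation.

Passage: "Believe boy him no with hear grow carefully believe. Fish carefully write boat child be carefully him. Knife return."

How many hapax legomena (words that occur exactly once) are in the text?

12

Frequencies: carefully:3, believe:2, him:2, boy:1, no:1, with:1, hear:1, grow:1, fish:1, write:1, boat:1, child:1, be:1, knife:1, return:1
Hapax (freq=1): be, boat, boy, child, fish, grow, hear, knife, no, return, with, write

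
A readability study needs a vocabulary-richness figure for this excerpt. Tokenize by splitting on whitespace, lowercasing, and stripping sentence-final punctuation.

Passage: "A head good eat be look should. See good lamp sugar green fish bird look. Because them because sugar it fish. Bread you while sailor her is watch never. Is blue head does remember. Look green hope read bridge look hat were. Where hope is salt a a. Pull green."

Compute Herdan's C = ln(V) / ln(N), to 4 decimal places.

N = 50, V = 35.
ln(V) = 3.555348, ln(N) = 3.912023
C = 3.555348 / 3.912023 = 0.9088

0.9088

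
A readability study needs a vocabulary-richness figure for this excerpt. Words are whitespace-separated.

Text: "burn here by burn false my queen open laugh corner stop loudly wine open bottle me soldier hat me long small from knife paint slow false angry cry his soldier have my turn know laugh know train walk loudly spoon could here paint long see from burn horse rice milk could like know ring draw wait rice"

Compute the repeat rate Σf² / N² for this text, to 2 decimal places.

0.03

Frequencies: burn:3, know:3, here:2, false:2, my:2, open:2, laugh:2, loudly:2, me:2, soldier:2, long:2, from:2, paint:2, could:2, rice:2, by:1, queen:1, corner:1, stop:1, wine:1, … (20 more, each freq 1)
Σf² = 95; N² = 3249
Repeat rate = 95 / 3249 = 0.03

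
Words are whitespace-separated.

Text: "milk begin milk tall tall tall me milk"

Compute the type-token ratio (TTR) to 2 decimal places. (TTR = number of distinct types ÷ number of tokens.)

N = 8 tokens, V = 4 types.
TTR = V / N = 4 / 8 = 0.50

0.50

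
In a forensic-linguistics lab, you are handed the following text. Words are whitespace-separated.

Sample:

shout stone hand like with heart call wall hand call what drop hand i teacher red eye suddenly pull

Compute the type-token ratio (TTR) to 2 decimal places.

N = 19 tokens, V = 16 types.
TTR = V / N = 16 / 19 = 0.84

0.84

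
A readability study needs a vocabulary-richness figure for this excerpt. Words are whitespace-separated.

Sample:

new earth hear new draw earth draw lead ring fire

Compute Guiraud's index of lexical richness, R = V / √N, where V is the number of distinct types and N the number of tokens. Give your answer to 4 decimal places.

N = 10, V = 7.
√N = 3.162278
R = 7 / 3.162278 = 2.2136

2.2136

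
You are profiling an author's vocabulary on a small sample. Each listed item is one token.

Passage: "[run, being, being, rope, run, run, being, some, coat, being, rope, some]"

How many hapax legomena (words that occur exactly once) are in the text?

1

Frequencies: being:4, run:3, rope:2, some:2, coat:1
Hapax (freq=1): coat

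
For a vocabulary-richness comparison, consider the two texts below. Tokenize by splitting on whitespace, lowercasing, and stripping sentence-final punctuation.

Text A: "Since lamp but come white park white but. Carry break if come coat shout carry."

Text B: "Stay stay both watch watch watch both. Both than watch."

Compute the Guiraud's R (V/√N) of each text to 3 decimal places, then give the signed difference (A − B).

1.575

A: V=11, N=15, R=2.840
B: V=4, N=10, R=1.265
Difference = 2.840 − 1.265 = 1.575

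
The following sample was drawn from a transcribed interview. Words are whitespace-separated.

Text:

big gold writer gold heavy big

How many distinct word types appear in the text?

4

Distinct types: {big, gold, heavy, writer}
V = 4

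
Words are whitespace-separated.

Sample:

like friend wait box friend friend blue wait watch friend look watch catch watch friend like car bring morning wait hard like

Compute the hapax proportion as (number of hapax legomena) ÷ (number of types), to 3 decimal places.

Frequencies: friend:5, like:3, wait:3, watch:3, box:1, blue:1, look:1, catch:1, car:1, bring:1, morning:1, hard:1
Hapax count = 8; type count = 12.
Ratio = 8 / 12 = 0.667

0.667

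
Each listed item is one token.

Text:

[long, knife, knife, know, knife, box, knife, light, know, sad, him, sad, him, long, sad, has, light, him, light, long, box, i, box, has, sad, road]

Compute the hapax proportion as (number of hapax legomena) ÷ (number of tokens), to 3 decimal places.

0.077

Frequencies: knife:4, sad:4, long:3, box:3, light:3, him:3, know:2, has:2, i:1, road:1
Hapax count = 2; token count = 26.
Ratio = 2 / 26 = 0.077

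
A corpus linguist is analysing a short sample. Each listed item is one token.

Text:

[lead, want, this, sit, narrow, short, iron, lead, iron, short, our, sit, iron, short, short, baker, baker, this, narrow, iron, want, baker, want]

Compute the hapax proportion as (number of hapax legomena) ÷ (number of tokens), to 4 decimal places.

0.0435

Frequencies: short:4, iron:4, want:3, baker:3, lead:2, this:2, sit:2, narrow:2, our:1
Hapax count = 1; token count = 23.
Ratio = 1 / 23 = 0.0435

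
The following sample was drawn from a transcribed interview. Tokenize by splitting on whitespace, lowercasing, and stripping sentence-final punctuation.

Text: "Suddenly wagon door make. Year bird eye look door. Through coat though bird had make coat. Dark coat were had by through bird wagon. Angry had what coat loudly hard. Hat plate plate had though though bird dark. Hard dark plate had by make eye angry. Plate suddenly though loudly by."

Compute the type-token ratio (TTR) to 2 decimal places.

N = 51 tokens, V = 21 types.
TTR = V / N = 21 / 51 = 0.41

0.41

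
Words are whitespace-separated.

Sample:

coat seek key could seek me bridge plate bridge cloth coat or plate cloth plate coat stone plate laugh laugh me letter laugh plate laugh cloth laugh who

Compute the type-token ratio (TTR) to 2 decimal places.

N = 28 tokens, V = 13 types.
TTR = V / N = 13 / 28 = 0.46

0.46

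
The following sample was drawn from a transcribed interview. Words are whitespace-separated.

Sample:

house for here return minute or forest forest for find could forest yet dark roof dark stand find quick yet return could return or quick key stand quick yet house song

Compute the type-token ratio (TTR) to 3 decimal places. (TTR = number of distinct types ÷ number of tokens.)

N = 31 tokens, V = 16 types.
TTR = V / N = 16 / 31 = 0.516

0.516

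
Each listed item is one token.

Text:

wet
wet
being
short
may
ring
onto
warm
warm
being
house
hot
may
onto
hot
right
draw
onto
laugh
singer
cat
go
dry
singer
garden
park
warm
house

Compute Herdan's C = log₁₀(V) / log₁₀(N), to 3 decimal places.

N = 28, V = 18.
log₁₀(V) = 1.255273, log₁₀(N) = 1.447158
C = 1.255273 / 1.447158 = 0.867

0.867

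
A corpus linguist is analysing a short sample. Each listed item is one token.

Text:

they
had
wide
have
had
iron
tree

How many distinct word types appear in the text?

6

Distinct types: {had, have, iron, they, tree, wide}
V = 6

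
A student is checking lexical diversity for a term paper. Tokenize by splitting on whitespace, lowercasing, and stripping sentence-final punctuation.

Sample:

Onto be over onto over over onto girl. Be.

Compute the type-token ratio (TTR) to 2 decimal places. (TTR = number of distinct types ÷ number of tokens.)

N = 9 tokens, V = 4 types.
TTR = V / N = 4 / 9 = 0.44

0.44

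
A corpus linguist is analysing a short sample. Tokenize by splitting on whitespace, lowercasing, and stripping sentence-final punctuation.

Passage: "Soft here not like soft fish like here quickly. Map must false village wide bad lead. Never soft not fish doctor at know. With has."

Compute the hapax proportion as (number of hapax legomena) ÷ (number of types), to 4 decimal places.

0.7368

Frequencies: soft:3, here:2, not:2, like:2, fish:2, quickly:1, map:1, must:1, false:1, village:1, wide:1, bad:1, lead:1, never:1, doctor:1, at:1, know:1, with:1, has:1
Hapax count = 14; type count = 19.
Ratio = 14 / 19 = 0.7368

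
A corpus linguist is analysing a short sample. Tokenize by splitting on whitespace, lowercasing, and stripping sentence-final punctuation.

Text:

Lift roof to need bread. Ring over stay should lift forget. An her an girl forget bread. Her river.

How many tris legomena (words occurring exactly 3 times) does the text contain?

0

Frequencies: lift:2, bread:2, forget:2, an:2, her:2, roof:1, to:1, need:1, ring:1, over:1, stay:1, should:1, girl:1, river:1
Words with frequency 3: (none)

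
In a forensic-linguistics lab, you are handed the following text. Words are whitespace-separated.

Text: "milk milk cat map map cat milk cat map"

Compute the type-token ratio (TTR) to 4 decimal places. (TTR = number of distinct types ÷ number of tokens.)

0.3333

N = 9 tokens, V = 3 types.
TTR = V / N = 3 / 9 = 0.3333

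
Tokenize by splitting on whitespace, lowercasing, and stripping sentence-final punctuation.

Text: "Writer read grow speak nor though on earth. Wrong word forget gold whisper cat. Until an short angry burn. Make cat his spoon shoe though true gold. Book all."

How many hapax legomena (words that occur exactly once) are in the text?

Frequencies: though:2, gold:2, cat:2, writer:1, read:1, grow:1, speak:1, nor:1, on:1, earth:1, wrong:1, word:1, forget:1, whisper:1, until:1, an:1, short:1, angry:1, burn:1, make:1, … (6 more, each freq 1)
Hapax (freq=1): all, an, angry, book, burn, earth, forget, grow, his, make, nor, on, read, shoe, short, speak, spoon, true, until, whisper, word, writer, wrong

23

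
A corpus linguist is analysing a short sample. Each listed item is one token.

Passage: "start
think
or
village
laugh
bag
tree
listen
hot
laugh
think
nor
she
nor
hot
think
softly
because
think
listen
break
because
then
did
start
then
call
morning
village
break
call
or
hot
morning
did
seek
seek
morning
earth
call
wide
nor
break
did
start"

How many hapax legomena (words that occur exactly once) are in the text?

6

Frequencies: think:4, start:3, hot:3, nor:3, break:3, did:3, call:3, morning:3, or:2, village:2, laugh:2, listen:2, because:2, then:2, seek:2, bag:1, tree:1, she:1, softly:1, earth:1, … (1 more, each freq 1)
Hapax (freq=1): bag, earth, she, softly, tree, wide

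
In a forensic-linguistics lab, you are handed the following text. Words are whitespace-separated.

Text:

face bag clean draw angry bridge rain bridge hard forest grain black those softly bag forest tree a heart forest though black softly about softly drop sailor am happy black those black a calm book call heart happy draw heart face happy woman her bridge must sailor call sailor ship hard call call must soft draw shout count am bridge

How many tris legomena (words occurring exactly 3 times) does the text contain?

6

Frequencies: bridge:4, black:4, call:4, draw:3, forest:3, softly:3, heart:3, sailor:3, happy:3, face:2, bag:2, hard:2, those:2, a:2, am:2, must:2, clean:1, angry:1, rain:1, grain:1, … (12 more, each freq 1)
Words with frequency 3: draw, forest, happy, heart, sailor, softly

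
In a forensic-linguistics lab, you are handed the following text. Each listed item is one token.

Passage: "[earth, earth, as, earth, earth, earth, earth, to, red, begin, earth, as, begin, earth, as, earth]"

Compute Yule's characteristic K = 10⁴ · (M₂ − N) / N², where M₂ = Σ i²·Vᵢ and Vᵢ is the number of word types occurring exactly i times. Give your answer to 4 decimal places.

Frequencies: earth:9, as:3, begin:2, to:1, red:1
N = 16. Frequency spectrum: V_1=2, V_2=1, V_3=1, V_9=1
M₂ = 1²·2 + 2²·1 + 3²·1 + 9²·1 = 96
K = 10000 × (96 − 16) / 16² = 3125.0000

3125.0000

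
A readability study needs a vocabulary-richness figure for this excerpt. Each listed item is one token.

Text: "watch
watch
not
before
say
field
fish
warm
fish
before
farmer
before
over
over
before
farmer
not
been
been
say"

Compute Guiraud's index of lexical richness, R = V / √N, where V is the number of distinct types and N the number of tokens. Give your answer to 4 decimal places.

N = 20, V = 10.
√N = 4.472136
R = 10 / 4.472136 = 2.2361

2.2361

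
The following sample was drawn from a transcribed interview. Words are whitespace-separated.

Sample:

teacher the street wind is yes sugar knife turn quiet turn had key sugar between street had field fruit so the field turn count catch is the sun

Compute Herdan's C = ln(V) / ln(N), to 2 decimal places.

N = 28, V = 19.
ln(V) = 2.944439, ln(N) = 3.332205
C = 2.944439 / 3.332205 = 0.88

0.88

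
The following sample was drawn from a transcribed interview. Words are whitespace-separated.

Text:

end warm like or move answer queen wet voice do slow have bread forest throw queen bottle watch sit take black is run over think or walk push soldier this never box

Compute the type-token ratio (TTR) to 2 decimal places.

N = 32 tokens, V = 30 types.
TTR = V / N = 30 / 32 = 0.94

0.94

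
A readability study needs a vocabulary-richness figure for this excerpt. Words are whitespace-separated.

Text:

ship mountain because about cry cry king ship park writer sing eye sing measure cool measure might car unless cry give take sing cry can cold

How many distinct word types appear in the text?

19

Distinct types: {about, because, can, car, cold, cool, cry, eye, give, king, measure, might, mountain, park, ship, sing, take, unless, writer}
V = 19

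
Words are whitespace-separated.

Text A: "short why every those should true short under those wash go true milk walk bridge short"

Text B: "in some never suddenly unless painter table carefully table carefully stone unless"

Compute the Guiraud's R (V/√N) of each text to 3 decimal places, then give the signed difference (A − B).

0.402

A: V=12, N=16, R=3.000
B: V=9, N=12, R=2.598
Difference = 3.000 − 2.598 = 0.402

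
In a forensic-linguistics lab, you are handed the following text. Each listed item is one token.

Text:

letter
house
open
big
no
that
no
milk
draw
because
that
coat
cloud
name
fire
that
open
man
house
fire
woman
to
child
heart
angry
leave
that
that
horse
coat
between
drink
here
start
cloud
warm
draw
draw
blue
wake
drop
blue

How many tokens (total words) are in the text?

Tokens: letter, house, open, big, no, that, no, milk, draw, because, that, coat, cloud, name, fire, that, open, man, house, fire, woman, to, child, heart, angry, leave, that, that, horse, coat, between, drink, here, start, cloud, warm, draw, draw, blue, wake, drop, blue
N = 42

42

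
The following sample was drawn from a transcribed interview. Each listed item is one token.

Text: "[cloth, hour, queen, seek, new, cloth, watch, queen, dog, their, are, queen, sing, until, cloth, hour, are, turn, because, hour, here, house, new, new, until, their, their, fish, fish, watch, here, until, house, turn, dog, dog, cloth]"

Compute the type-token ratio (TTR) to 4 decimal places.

N = 37 tokens, V = 16 types.
TTR = V / N = 16 / 37 = 0.4324

0.4324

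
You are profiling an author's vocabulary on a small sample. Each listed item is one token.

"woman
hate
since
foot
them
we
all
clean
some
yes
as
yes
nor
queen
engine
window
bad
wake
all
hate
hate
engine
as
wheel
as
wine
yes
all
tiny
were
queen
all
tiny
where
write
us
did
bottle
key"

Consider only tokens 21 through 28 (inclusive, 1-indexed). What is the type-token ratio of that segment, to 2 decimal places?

0.88

Segment tokens 21–28: hate, engine, as, wheel, as, wine, yes, all
Segment N = 8, segment V = 7.
TTR = 7 / 8 = 0.88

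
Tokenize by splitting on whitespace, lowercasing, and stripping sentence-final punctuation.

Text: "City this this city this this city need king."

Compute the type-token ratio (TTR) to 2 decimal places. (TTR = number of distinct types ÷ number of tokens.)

N = 9 tokens, V = 4 types.
TTR = V / N = 4 / 9 = 0.44

0.44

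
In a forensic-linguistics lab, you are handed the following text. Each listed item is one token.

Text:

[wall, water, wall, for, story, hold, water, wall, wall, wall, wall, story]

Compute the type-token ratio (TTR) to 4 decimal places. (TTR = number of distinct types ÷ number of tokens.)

0.4167

N = 12 tokens, V = 5 types.
TTR = V / N = 5 / 12 = 0.4167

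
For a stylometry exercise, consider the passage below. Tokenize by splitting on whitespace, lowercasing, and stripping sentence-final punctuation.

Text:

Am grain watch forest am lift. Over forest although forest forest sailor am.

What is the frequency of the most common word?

4

Frequencies: forest:4, am:3, grain:1, watch:1, lift:1, over:1, although:1, sailor:1
Most common: 'forest' with frequency 4.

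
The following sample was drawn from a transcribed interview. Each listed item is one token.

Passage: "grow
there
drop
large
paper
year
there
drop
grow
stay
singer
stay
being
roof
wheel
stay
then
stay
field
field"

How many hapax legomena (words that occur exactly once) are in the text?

Frequencies: stay:4, grow:2, there:2, drop:2, field:2, large:1, paper:1, year:1, singer:1, being:1, roof:1, wheel:1, then:1
Hapax (freq=1): being, large, paper, roof, singer, then, wheel, year

8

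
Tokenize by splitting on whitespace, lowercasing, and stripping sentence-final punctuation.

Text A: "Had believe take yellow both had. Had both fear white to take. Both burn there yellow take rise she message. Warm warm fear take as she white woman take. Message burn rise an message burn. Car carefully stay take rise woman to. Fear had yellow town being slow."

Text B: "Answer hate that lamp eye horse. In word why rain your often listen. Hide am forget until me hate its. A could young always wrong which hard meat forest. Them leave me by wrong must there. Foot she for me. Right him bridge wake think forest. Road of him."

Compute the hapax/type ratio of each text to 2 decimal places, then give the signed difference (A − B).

-0.45

A: hapax=10, V=23, ratio=0.43
B: hapax=38, V=43, ratio=0.88
Difference = 0.43 − 0.88 = -0.45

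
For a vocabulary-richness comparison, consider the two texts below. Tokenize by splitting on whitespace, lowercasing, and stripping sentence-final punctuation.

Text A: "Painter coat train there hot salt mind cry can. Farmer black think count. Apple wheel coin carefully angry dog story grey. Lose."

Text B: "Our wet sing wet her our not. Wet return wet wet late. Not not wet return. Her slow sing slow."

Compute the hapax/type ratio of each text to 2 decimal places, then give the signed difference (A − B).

A: hapax=22, V=22, ratio=1.00
B: hapax=1, V=8, ratio=0.13
Difference = 1.00 − 0.13 = 0.87

0.87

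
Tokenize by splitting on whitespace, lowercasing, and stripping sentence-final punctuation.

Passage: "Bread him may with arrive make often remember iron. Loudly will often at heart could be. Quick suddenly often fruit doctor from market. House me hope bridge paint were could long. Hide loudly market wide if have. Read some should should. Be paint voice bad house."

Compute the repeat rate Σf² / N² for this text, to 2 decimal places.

0.03

Frequencies: often:3, loudly:2, could:2, be:2, market:2, house:2, paint:2, should:2, bread:1, him:1, may:1, with:1, arrive:1, make:1, remember:1, iron:1, will:1, at:1, heart:1, quick:1, … (17 more, each freq 1)
Σf² = 66; N² = 2116
Repeat rate = 66 / 2116 = 0.03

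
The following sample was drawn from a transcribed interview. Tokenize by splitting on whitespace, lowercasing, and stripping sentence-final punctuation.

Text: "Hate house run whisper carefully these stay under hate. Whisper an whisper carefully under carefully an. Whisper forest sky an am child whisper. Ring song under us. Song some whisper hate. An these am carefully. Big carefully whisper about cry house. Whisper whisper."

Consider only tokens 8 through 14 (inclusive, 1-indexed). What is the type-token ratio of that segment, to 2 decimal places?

0.71

Segment tokens 8–14: under, hate, whisper, an, whisper, carefully, under
Segment N = 7, segment V = 5.
TTR = 5 / 7 = 0.71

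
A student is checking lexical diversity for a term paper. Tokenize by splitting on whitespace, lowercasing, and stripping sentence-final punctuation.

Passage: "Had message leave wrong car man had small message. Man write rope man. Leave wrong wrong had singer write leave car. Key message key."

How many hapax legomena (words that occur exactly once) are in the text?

3

Frequencies: had:3, message:3, leave:3, wrong:3, man:3, car:2, write:2, key:2, small:1, rope:1, singer:1
Hapax (freq=1): rope, singer, small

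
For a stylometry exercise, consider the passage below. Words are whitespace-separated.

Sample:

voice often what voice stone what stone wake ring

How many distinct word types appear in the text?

Distinct types: {often, ring, stone, voice, wake, what}
V = 6

6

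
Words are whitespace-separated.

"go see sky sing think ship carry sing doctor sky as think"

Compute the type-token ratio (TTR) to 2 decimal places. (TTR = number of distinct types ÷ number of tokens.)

0.75

N = 12 tokens, V = 9 types.
TTR = V / N = 9 / 12 = 0.75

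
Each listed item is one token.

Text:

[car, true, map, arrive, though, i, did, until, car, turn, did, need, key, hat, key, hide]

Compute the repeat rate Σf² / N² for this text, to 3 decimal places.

0.086

Frequencies: car:2, did:2, key:2, true:1, map:1, arrive:1, though:1, i:1, until:1, turn:1, need:1, hat:1, hide:1
Σf² = 22; N² = 256
Repeat rate = 22 / 256 = 0.086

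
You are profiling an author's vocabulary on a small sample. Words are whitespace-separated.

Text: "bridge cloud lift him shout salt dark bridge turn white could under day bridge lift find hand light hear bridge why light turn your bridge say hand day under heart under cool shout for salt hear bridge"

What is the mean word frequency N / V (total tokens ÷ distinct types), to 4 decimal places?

N = 37 tokens, V = 22 types.
Mean frequency = N / V = 37 / 22 = 1.6818

1.6818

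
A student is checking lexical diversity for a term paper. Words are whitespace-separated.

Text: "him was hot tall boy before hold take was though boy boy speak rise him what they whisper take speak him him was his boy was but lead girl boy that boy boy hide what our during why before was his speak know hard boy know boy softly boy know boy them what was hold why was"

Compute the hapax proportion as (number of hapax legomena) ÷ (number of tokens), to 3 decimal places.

0.281

Frequencies: boy:11, was:7, him:4, speak:3, what:3, know:3, before:2, hold:2, take:2, his:2, why:2, hot:1, tall:1, though:1, rise:1, they:1, whisper:1, but:1, lead:1, girl:1, … (7 more, each freq 1)
Hapax count = 16; token count = 57.
Ratio = 16 / 57 = 0.281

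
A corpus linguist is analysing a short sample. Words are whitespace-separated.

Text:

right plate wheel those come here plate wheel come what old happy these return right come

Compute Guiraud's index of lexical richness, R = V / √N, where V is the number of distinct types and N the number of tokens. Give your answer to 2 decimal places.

N = 16, V = 11.
√N = 4.000000
R = 11 / 4.000000 = 2.75

2.75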